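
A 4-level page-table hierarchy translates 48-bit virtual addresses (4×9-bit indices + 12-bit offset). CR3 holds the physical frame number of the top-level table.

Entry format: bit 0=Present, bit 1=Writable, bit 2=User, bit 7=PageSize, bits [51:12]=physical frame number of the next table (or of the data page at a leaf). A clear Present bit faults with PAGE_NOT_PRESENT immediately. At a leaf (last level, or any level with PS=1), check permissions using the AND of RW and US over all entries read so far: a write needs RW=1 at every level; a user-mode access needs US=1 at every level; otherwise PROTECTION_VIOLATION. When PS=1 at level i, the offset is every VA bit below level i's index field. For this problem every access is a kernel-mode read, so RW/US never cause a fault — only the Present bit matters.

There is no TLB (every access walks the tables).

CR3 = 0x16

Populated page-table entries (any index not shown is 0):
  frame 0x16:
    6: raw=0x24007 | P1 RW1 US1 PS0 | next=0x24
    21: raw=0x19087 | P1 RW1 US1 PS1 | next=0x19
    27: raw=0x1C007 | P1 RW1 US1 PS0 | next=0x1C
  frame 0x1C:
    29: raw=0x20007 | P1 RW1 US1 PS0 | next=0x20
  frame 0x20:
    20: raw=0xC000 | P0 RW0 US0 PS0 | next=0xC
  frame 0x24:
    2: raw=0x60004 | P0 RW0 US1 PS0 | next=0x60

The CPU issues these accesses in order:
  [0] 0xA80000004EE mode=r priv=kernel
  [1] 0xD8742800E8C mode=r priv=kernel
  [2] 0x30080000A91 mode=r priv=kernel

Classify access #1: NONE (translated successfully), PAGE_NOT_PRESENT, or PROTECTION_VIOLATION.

Walk each access:
#0 VA=0xA80000004EE (r,kernel):
  L0: frame=0x16 idx=21 entry=0x19087 [P=1 RW=1 US=1 PS=1]
  ✓ 0x194EE (huge @L0)  — 1 lookups
#1 VA=0xD8742800E8C (r,kernel):
  L0: frame=0x16 idx=27 entry=0x1C007 [P=1 RW=1 US=1 PS=0]
  L1: frame=0x1C idx=29 entry=0x20007 [P=1 RW=1 US=1 PS=0]
  L2: frame=0x20 idx=20 entry=0xC000 [P=0 RW=0 US=0 PS=0]
  → PAGE_NOT_PRESENT  (3 entries read)
#2 VA=0x30080000A91 (r,kernel):
  L0: frame=0x16 idx=6 entry=0x24007 [P=1 RW=1 US=1 PS=0]
  L1: frame=0x24 idx=2 entry=0x60004 [P=0 RW=0 US=1 PS=0]
  → PAGE_NOT_PRESENT  (2 entries read)

Access #1 fault: PAGE_NOT_PRESENT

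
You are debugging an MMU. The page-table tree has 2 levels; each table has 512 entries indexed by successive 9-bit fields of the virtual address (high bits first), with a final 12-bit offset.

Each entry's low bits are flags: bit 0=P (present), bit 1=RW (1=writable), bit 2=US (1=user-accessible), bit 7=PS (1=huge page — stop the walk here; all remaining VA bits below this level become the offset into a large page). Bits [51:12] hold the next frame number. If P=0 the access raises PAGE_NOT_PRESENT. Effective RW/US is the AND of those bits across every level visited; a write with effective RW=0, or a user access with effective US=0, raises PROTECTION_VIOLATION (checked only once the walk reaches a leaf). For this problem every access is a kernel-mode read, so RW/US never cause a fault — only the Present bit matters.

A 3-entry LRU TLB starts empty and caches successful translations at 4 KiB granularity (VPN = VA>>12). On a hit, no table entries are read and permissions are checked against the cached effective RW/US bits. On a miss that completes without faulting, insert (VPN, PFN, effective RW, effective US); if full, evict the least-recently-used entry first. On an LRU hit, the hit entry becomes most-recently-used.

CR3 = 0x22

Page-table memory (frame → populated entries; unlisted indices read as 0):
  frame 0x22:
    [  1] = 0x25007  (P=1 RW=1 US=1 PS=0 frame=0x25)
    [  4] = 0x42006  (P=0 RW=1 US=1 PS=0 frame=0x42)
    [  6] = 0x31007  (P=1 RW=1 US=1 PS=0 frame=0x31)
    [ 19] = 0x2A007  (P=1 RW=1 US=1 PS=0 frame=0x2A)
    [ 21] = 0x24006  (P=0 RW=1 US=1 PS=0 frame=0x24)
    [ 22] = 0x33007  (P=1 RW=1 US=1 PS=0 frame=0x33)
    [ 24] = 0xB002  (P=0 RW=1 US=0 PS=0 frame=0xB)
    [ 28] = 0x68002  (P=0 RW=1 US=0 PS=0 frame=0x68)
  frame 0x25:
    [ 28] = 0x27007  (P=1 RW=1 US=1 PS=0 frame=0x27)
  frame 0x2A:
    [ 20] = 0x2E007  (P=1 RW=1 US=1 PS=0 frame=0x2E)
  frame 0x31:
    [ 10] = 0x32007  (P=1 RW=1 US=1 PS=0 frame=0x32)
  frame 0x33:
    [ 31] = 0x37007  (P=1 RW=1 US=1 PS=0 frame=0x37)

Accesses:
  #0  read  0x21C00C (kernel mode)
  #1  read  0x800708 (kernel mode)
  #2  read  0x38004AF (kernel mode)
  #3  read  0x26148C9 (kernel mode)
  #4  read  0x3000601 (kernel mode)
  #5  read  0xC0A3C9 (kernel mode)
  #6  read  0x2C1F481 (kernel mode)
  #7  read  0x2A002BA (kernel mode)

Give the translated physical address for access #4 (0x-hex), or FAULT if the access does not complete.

Trace:
#0 VA=0x21C00C (r,kernel):
  L0: frame=0x22 idx=1 entry=0x25007 [P=1 RW=1 US=1 PS=0]
  L1: frame=0x25 idx=28 entry=0x27007 [P=1 RW=1 US=1 PS=0]
  → PA=0x2700C  (2 entries read)
#1 VA=0x800708 (r,kernel):
  L0: frame=0x22 idx=4 entry=0x42006 [P=0 RW=1 US=1 PS=0]
  ✗ PAGE_NOT_PRESENT  [1 reads]
#2 VA=0x38004AF (r,kernel):
  L0: frame=0x22 idx=28 entry=0x68002 [P=0 RW=1 US=0 PS=0]
  ✗ PAGE_NOT_PRESENT  [1 reads]
#3 VA=0x26148C9 (r,kernel):
  L0: frame=0x22 idx=19 entry=0x2A007 [P=1 RW=1 US=1 PS=0]
  L1: frame=0x2A idx=20 entry=0x2E007 [P=1 RW=1 US=1 PS=0]
  → PA=0x2E8C9  (2 entries read)
#4 VA=0x3000601 (r,kernel):
  L0: frame=0x22 idx=24 entry=0xB002 [P=0 RW=1 US=0 PS=0]
  ✗ PAGE_NOT_PRESENT  [1 reads]
#5 VA=0xC0A3C9 (r,kernel):
  L0: frame=0x22 idx=6 entry=0x31007 [P=1 RW=1 US=1 PS=0]
  L1: frame=0x31 idx=10 entry=0x32007 [P=1 RW=1 US=1 PS=0]
  → PA=0x323C9  (2 entries read)
#6 VA=0x2C1F481 (r,kernel):
  L0: frame=0x22 idx=22 entry=0x33007 [P=1 RW=1 US=1 PS=0]
  L1: frame=0x33 idx=31 entry=0x37007 [P=1 RW=1 US=1 PS=0]
  → PA=0x37481  (2 entries read)
#7 VA=0x2A002BA (r,kernel):
  L0: frame=0x22 idx=21 entry=0x24006 [P=0 RW=1 US=1 PS=0]
  ✗ PAGE_NOT_PRESENT  [1 reads]

Access #4 PA: FAULT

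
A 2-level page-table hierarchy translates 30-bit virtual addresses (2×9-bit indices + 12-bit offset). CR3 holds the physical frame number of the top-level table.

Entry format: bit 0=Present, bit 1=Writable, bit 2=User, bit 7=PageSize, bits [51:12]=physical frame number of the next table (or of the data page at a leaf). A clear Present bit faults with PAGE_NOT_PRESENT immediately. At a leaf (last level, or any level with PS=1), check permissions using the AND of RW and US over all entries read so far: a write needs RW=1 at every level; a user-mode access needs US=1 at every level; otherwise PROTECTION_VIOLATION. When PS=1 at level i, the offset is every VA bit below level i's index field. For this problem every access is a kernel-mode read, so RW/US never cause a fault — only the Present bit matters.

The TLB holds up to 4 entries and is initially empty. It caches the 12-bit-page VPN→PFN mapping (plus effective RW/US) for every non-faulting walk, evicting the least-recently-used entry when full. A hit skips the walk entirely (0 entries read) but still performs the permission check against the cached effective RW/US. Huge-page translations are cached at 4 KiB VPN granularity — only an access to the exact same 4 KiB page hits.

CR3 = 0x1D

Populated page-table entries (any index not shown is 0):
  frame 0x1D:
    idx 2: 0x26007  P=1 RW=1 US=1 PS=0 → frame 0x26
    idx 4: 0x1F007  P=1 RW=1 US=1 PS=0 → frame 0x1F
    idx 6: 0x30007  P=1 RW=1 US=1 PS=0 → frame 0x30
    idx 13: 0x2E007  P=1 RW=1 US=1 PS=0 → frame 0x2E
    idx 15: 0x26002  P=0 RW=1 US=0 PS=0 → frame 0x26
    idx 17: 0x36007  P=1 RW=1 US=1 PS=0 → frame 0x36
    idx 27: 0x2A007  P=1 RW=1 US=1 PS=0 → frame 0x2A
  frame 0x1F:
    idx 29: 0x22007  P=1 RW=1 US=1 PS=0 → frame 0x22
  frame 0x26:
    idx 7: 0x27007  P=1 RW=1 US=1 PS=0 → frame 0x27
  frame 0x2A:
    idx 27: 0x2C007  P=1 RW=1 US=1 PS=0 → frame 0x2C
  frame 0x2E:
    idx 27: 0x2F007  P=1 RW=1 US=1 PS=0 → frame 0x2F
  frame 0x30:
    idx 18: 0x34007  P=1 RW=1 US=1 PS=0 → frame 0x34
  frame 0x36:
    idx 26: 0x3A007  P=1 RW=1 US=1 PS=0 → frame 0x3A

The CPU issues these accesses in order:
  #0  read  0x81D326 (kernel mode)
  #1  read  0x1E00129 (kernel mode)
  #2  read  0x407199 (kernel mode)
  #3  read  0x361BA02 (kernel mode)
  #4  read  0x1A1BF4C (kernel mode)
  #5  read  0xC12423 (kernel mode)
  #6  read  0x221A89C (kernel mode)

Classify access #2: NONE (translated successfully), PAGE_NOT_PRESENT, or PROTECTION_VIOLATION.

Per-access translation:
#0 VA=0x81D326 (r,kernel):
  lvl0: tbl 0x1D, slot 4 ⇒ 0x1F007 (P1/RW1/US1/PS0)
  lvl1: tbl 0x1F, slot 29 ⇒ 0x22007 (P1/RW1/US1/PS0)
  → PA=0x22326  (2 entries read)
#1 VA=0x1E00129 (r,kernel):
  lvl0: tbl 0x1D, slot 15 ⇒ 0x26002 (P0/RW1/US0/PS0)
  ⇒ fault: PAGE_NOT_PRESENT  — 1 lookups
#2 VA=0x407199 (r,kernel):
  lvl0: tbl 0x1D, slot 2 ⇒ 0x26007 (P1/RW1/US1/PS0)
  lvl1: tbl 0x26, slot 7 ⇒ 0x27007 (P1/RW1/US1/PS0)
  → PA=0x27199  (2 entries read)
#3 VA=0x361BA02 (r,kernel):
  lvl0: tbl 0x1D, slot 27 ⇒ 0x2A007 (P1/RW1/US1/PS0)
  lvl1: tbl 0x2A, slot 27 ⇒ 0x2C007 (P1/RW1/US1/PS0)
  → PA=0x2CA02  (2 entries read)
#4 VA=0x1A1BF4C (r,kernel):
  lvl0: tbl 0x1D, slot 13 ⇒ 0x2E007 (P1/RW1/US1/PS0)
  lvl1: tbl 0x2E, slot 27 ⇒ 0x2F007 (P1/RW1/US1/PS0)
  → PA=0x2FF4C  (2 entries read)
#5 VA=0xC12423 (r,kernel):
  lvl0: tbl 0x1D, slot 6 ⇒ 0x30007 (P1/RW1/US1/PS0)
  lvl1: tbl 0x30, slot 18 ⇒ 0x34007 (P1/RW1/US1/PS0)
  → PA=0x34423  (2 entries read)
#6 VA=0x221A89C (r,kernel):
  lvl0: tbl 0x1D, slot 17 ⇒ 0x36007 (P1/RW1/US1/PS0)
  lvl1: tbl 0x36, slot 26 ⇒ 0x3A007 (P1/RW1/US1/PS0)
  → PA=0x3A89C  (2 entries read)

Access #2 fault: NONE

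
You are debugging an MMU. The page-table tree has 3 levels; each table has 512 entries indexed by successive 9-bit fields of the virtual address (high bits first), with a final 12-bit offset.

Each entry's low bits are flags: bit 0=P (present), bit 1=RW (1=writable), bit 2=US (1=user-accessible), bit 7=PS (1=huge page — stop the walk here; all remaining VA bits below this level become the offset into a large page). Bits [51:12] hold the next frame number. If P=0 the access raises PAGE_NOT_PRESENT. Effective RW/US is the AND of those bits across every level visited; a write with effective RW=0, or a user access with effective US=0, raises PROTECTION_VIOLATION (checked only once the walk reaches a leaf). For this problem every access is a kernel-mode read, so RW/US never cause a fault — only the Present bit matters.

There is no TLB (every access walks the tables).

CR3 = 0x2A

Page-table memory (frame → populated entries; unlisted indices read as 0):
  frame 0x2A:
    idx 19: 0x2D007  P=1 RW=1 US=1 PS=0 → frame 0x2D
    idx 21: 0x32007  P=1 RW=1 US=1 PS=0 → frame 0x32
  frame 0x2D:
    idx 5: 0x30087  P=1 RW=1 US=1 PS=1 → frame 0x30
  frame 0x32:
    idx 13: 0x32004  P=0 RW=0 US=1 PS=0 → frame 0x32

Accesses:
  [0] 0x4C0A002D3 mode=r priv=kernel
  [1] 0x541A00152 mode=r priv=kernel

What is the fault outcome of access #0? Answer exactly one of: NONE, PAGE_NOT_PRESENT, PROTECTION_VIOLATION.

Trace:
#0 VA=0x4C0A002D3 (r,kernel):
  [0] read 0x2A idx=19: raw=0x2D007 flags P=1 W=1 U=1 S=0
  [1] read 0x2D idx=5: raw=0x30087 flags P=1 W=1 U=1 S=1
  ✓ 0x302D3 (huge @L1)  — 2 lookups
#1 VA=0x541A00152 (r,kernel):
  [0] read 0x2A idx=21: raw=0x32007 flags P=1 W=1 U=1 S=0
  [1] read 0x32 idx=13: raw=0x32004 flags P=0 W=0 U=1 S=0
  ✗ PAGE_NOT_PRESENT  [2 reads]

Access #0 fault: NONE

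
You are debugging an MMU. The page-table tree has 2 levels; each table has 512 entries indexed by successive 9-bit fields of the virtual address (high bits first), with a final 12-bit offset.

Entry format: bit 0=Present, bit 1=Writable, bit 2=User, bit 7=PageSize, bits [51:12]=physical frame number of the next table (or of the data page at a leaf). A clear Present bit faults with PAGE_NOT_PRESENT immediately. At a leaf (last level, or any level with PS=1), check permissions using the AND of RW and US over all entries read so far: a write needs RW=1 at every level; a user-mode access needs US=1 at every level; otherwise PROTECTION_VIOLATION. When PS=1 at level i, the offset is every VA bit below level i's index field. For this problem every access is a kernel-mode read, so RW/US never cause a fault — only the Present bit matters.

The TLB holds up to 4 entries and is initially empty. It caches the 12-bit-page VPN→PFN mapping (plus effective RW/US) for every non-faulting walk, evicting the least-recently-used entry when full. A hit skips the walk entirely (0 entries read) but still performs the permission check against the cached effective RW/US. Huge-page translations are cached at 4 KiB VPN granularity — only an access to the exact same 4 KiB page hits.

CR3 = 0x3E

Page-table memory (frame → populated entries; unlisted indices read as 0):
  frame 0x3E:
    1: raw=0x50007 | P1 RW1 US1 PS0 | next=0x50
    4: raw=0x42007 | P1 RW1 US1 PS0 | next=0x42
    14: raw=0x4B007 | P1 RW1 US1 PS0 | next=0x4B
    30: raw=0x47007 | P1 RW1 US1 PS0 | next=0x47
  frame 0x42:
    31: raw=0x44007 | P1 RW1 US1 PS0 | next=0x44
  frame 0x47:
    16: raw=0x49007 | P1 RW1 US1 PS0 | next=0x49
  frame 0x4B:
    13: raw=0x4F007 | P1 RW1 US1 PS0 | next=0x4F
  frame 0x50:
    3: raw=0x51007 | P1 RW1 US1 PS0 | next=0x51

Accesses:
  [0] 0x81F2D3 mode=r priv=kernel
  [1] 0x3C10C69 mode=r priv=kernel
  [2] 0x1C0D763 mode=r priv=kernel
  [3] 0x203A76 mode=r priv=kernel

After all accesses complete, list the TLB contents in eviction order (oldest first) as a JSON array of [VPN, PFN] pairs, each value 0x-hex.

Walk each access:
#0 VA=0x81F2D3 (r,kernel):
  L0 @0x3E[4] → 0x42007  P=1,RW=1,US=1,PS=0
  L1 @0x42[31] → 0x44007  P=1,RW=1,US=1,PS=0
  → PA=0x442D3  (2 entries read)
#1 VA=0x3C10C69 (r,kernel):
  L0 @0x3E[30] → 0x47007  P=1,RW=1,US=1,PS=0
  L1 @0x47[16] → 0x49007  P=1,RW=1,US=1,PS=0
  → PA=0x49C69  (2 entries read)
#2 VA=0x1C0D763 (r,kernel):
  L0 @0x3E[14] → 0x4B007  P=1,RW=1,US=1,PS=0
  L1 @0x4B[13] → 0x4F007  P=1,RW=1,US=1,PS=0
  → PA=0x4F763  (2 entries read)
#3 VA=0x203A76 (r,kernel):
  L0 @0x3E[1] → 0x50007  P=1,RW=1,US=1,PS=0
  L1 @0x50[3] → 0x51007  P=1,RW=1,US=1,PS=0
  → PA=0x51A76  (2 entries read)

TLB: [["0x81F", "0x44"], ["0x3C10", "0x49"], ["0x1C0D", "0x4F"], ["0x203", "0x51"]]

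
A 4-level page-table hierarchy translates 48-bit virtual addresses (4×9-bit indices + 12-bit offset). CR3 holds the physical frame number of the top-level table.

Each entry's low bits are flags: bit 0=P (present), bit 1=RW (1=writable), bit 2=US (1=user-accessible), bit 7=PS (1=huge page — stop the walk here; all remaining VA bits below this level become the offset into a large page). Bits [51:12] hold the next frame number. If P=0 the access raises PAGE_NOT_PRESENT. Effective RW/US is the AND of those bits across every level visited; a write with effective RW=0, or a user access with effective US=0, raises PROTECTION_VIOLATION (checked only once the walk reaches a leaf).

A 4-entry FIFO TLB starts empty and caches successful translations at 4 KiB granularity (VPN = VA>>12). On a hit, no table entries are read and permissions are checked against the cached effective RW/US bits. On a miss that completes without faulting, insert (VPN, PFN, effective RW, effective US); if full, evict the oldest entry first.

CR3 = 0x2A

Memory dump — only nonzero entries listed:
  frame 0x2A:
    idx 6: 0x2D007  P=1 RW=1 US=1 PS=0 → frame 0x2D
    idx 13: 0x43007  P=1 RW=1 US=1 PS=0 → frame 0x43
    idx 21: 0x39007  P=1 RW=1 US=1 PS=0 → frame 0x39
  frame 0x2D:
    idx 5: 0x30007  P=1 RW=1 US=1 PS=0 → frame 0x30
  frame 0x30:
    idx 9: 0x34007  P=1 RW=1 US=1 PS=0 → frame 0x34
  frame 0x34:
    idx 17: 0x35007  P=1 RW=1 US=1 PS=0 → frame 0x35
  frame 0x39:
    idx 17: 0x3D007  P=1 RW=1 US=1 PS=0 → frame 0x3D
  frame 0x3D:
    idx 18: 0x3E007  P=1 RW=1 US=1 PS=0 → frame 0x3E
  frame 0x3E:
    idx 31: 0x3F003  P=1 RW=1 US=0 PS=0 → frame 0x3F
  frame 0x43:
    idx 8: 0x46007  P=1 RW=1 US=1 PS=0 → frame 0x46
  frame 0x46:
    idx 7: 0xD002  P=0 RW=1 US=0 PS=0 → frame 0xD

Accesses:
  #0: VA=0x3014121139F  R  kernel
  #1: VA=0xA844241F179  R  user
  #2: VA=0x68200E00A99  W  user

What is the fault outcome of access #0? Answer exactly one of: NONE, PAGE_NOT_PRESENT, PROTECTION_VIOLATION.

Walk each access:
#0 VA=0x3014121139F (r,kernel):
  L0: frame=0x2A idx=6 entry=0x2D007 [P=1 RW=1 US=1 PS=0]
  L1: frame=0x2D idx=5 entry=0x30007 [P=1 RW=1 US=1 PS=0]
  L2: frame=0x30 idx=9 entry=0x34007 [P=1 RW=1 US=1 PS=0]
  L3: frame=0x34 idx=17 entry=0x35007 [P=1 RW=1 US=1 PS=0]
  ✓ 0x3539F  — 4 lookups
#1 VA=0xA844241F179 (r,user):
  L0: frame=0x2A idx=21 entry=0x39007 [P=1 RW=1 US=1 PS=0]
  L1: frame=0x39 idx=17 entry=0x3D007 [P=1 RW=1 US=1 PS=0]
  L2: frame=0x3D idx=18 entry=0x3E007 [P=1 RW=1 US=1 PS=0]
  L3: frame=0x3E idx=31 entry=0x3F003 [P=1 RW=1 US=0 PS=0]
  ⇒ fault: PROTECTION_VIOLATION  — 4 lookups
#2 VA=0x68200E00A99 (w,user):
  L0: frame=0x2A idx=13 entry=0x43007 [P=1 RW=1 US=1 PS=0]
  L1: frame=0x43 idx=8 entry=0x46007 [P=1 RW=1 US=1 PS=0]
  L2: frame=0x46 idx=7 entry=0xD002 [P=0 RW=1 US=0 PS=0]
  ⇒ fault: PAGE_NOT_PRESENT  — 3 lookups

Access #0 fault: NONE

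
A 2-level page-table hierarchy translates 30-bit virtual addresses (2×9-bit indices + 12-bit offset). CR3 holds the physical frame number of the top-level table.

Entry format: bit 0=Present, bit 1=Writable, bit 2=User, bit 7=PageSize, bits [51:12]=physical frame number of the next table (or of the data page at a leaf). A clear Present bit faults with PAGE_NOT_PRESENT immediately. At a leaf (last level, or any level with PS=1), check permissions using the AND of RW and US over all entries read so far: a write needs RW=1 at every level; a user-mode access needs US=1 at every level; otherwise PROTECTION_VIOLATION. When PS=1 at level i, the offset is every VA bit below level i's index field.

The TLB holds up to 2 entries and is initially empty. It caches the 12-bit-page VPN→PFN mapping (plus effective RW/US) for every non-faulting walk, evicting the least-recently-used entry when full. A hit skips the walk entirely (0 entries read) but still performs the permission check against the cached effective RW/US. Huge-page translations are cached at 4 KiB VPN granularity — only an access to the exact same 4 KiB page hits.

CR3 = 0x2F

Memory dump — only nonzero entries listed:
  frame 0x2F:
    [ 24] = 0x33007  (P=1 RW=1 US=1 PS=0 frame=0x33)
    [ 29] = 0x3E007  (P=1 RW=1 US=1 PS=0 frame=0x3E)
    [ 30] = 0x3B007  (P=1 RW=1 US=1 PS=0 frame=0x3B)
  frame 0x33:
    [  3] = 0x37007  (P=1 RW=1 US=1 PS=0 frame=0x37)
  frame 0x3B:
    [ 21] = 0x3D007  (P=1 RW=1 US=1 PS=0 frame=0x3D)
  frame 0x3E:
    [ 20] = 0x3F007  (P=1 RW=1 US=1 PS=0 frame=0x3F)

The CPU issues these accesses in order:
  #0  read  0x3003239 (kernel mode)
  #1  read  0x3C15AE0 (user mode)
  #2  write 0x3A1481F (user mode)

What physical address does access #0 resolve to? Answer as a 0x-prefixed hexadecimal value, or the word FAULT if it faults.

Walk each access:
#0 VA=0x3003239 (r,kernel):
  L0 @0x2F[24] → 0x33007  P=1,RW=1,US=1,PS=0
  L1 @0x33[3] → 0x37007  P=1,RW=1,US=1,PS=0
  → PA=0x37239  (2 entries read)
#1 VA=0x3C15AE0 (r,user):
  L0 @0x2F[30] → 0x3B007  P=1,RW=1,US=1,PS=0
  L1 @0x3B[21] → 0x3D007  P=1,RW=1,US=1,PS=0
  → PA=0x3DAE0  (2 entries read)
#2 VA=0x3A1481F (w,user):
  L0 @0x2F[29] → 0x3E007  P=1,RW=1,US=1,PS=0
  L1 @0x3E[20] → 0x3F007  P=1,RW=1,US=1,PS=0
  → PA=0x3F81F  (2 entries read)

Access #0 PA: 0x37239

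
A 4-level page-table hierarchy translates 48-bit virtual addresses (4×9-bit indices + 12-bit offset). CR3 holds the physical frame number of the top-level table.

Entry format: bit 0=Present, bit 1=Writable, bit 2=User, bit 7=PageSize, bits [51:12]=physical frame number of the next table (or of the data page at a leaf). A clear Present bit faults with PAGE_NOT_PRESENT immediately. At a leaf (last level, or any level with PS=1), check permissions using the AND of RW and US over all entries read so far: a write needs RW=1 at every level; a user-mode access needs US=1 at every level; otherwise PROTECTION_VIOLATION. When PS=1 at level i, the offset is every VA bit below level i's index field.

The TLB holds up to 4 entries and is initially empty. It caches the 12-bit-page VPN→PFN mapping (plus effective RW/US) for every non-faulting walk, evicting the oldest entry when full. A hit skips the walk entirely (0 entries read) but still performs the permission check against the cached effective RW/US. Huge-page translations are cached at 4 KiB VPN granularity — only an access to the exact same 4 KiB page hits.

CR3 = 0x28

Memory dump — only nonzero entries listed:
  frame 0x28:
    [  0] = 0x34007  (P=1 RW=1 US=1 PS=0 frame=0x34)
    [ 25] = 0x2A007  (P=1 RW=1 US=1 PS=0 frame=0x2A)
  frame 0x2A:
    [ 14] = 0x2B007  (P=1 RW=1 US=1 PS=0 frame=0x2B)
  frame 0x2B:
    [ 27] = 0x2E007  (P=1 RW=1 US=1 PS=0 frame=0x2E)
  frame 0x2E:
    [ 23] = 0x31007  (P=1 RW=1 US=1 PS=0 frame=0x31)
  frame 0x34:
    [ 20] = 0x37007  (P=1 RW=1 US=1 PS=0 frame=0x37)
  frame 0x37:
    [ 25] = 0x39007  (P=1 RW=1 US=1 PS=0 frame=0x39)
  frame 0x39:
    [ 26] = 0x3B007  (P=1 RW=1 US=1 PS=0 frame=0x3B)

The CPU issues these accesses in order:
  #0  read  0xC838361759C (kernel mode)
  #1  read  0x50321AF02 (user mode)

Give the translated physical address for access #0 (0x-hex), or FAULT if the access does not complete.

Per-access translation:
#0 VA=0xC838361759C (r,kernel):
  L0 @0x28[25] → 0x2A007  P=1,RW=1,US=1,PS=0
  L1 @0x2A[14] → 0x2B007  P=1,RW=1,US=1,PS=0
  L2 @0x2B[27] → 0x2E007  P=1,RW=1,US=1,PS=0
  L3 @0x2E[23] → 0x31007  P=1,RW=1,US=1,PS=0
  ✓ 0x3159C  — 4 lookups
#1 VA=0x50321AF02 (r,user):
  L0 @0x28[0] → 0x34007  P=1,RW=1,US=1,PS=0
  L1 @0x34[20] → 0x37007  P=1,RW=1,US=1,PS=0
  L2 @0x37[25] → 0x39007  P=1,RW=1,US=1,PS=0
  L3 @0x39[26] → 0x3B007  P=1,RW=1,US=1,PS=0
  ✓ 0x3BF02  — 4 lookups

Access #0 PA: 0x3159C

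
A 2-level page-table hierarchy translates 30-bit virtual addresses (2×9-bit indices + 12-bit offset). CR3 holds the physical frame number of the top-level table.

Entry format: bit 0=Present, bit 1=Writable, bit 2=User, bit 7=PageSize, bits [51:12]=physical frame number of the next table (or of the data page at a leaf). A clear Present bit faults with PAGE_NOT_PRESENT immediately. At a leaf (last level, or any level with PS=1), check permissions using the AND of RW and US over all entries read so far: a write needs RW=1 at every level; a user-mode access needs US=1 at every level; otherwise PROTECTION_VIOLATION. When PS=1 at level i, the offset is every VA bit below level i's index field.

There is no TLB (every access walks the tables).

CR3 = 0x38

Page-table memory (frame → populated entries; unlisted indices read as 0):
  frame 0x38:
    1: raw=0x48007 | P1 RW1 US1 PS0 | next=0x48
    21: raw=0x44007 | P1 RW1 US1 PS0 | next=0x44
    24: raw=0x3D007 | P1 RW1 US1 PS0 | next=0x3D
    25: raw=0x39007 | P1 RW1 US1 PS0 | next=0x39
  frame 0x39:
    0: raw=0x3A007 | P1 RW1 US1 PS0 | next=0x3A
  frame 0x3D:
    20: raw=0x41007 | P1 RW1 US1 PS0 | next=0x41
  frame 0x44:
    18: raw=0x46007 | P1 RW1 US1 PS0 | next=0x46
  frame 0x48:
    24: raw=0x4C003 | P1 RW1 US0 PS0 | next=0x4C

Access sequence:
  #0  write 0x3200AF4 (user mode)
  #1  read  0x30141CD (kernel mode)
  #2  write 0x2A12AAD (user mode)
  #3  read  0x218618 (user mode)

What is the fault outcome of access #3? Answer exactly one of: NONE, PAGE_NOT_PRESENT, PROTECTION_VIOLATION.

Trace:
#0 VA=0x3200AF4 (w,user):
  L0 @0x38[25] → 0x39007  P=1,RW=1,US=1,PS=0
  L1 @0x39[0] → 0x3A007  P=1,RW=1,US=1,PS=0
  ⇒ phys 0x3AAF4  [2 reads]
#1 VA=0x30141CD (r,kernel):
  L0 @0x38[24] → 0x3D007  P=1,RW=1,US=1,PS=0
  L1 @0x3D[20] → 0x41007  P=1,RW=1,US=1,PS=0
  ⇒ phys 0x411CD  [2 reads]
#2 VA=0x2A12AAD (w,user):
  L0 @0x38[21] → 0x44007  P=1,RW=1,US=1,PS=0
  L1 @0x44[18] → 0x46007  P=1,RW=1,US=1,PS=0
  ⇒ phys 0x46AAD  [2 reads]
#3 VA=0x218618 (r,user):
  L0 @0x38[1] → 0x48007  P=1,RW=1,US=1,PS=0
  L1 @0x48[24] → 0x4C003  P=1,RW=1,US=0,PS=0
  ⇒ fault: PROTECTION_VIOLATION  — 2 lookups

Access #3 fault: PROTECTION_VIOLATION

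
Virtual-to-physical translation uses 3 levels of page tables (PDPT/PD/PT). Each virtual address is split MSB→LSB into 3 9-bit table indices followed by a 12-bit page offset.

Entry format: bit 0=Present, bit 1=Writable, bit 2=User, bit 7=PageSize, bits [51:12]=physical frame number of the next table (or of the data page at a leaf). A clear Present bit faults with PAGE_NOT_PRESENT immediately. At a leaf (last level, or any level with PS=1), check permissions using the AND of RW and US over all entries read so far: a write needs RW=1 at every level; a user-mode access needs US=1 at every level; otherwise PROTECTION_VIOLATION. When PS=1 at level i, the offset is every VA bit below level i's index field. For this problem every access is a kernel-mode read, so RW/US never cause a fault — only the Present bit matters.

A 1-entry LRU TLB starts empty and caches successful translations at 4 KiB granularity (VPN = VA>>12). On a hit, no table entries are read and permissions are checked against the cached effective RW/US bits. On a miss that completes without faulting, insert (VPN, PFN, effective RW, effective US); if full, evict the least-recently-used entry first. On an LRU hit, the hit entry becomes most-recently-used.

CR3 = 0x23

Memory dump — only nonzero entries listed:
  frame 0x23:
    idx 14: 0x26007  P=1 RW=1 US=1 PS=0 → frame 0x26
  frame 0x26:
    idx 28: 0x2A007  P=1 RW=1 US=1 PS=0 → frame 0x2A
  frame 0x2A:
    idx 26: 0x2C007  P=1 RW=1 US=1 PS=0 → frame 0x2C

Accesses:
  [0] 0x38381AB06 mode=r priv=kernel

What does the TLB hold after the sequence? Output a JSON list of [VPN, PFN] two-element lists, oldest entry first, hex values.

Per-access translation:
#0 VA=0x38381AB06 (r,kernel):
  lvl0: tbl 0x23, slot 14 ⇒ 0x26007 (P1/RW1/US1/PS0)
  lvl1: tbl 0x26, slot 28 ⇒ 0x2A007 (P1/RW1/US1/PS0)
  lvl2: tbl 0x2A, slot 26 ⇒ 0x2C007 (P1/RW1/US1/PS0)
  → PA=0x2CB06  (3 entries read)

TLB: [["0x38381A", "0x2C"]]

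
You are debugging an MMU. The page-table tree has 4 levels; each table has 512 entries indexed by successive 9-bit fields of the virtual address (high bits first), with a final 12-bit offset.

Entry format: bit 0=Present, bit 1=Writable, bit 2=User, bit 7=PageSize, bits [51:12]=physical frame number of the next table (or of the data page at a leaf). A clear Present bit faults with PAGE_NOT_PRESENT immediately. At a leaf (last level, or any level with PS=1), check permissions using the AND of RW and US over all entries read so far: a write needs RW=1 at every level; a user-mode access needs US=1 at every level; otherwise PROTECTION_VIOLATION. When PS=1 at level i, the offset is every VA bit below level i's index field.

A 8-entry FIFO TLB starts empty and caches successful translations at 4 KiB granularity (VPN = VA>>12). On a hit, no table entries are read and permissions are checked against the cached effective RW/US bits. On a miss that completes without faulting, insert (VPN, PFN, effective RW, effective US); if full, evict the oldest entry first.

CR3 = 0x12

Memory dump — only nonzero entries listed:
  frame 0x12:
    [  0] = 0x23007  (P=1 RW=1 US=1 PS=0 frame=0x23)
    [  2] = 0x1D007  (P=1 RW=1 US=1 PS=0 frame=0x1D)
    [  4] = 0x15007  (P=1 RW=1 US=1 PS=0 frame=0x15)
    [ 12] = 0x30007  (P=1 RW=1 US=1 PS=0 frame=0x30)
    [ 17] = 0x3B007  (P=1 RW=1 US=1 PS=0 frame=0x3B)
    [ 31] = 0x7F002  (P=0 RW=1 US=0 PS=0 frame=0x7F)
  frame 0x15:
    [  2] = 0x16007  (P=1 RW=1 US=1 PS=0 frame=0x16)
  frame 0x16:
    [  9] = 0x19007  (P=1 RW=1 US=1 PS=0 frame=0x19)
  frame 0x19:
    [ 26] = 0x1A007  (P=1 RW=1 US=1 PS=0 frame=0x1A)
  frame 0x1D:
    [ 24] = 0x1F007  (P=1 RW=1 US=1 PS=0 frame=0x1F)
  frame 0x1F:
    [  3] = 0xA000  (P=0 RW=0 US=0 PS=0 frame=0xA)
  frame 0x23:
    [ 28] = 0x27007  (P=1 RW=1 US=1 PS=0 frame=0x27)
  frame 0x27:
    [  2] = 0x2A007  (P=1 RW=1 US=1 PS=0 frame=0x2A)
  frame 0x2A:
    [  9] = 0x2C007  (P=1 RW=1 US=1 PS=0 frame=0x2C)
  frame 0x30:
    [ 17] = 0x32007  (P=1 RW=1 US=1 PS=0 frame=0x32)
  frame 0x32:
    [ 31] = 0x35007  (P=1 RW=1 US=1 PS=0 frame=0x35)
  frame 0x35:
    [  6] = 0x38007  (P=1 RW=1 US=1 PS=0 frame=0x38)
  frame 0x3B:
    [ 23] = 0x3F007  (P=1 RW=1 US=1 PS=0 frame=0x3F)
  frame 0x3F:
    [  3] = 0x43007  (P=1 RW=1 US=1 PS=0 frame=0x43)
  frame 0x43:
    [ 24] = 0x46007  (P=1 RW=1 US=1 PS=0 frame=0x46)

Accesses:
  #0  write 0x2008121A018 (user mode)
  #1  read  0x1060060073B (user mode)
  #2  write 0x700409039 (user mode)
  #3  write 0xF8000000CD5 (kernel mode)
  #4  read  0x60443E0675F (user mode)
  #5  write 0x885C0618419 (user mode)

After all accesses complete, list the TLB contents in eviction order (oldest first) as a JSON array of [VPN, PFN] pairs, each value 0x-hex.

Per-access translation:
#0 VA=0x2008121A018 (w,user):
  lvl0: tbl 0x12, slot 4 ⇒ 0x15007 (P1/RW1/US1/PS0)
  lvl1: tbl 0x15, slot 2 ⇒ 0x16007 (P1/RW1/US1/PS0)
  lvl2: tbl 0x16, slot 9 ⇒ 0x19007 (P1/RW1/US1/PS0)
  lvl3: tbl 0x19, slot 26 ⇒ 0x1A007 (P1/RW1/US1/PS0)
  ⇒ phys 0x1A018  [4 reads]
#1 VA=0x1060060073B (r,user):
  lvl0: tbl 0x12, slot 2 ⇒ 0x1D007 (P1/RW1/US1/PS0)
  lvl1: tbl 0x1D, slot 24 ⇒ 0x1F007 (P1/RW1/US1/PS0)
  lvl2: tbl 0x1F, slot 3 ⇒ 0xA000 (P0/RW0/US0/PS0)
  ⇒ fault: PAGE_NOT_PRESENT  — 3 lookups
#2 VA=0x700409039 (w,user):
  lvl0: tbl 0x12, slot 0 ⇒ 0x23007 (P1/RW1/US1/PS0)
  lvl1: tbl 0x23, slot 28 ⇒ 0x27007 (P1/RW1/US1/PS0)
  lvl2: tbl 0x27, slot 2 ⇒ 0x2A007 (P1/RW1/US1/PS0)
  lvl3: tbl 0x2A, slot 9 ⇒ 0x2C007 (P1/RW1/US1/PS0)
  ⇒ phys 0x2C039  [4 reads]
#3 VA=0xF8000000CD5 (w,kernel):
  lvl0: tbl 0x12, slot 31 ⇒ 0x7F002 (P0/RW1/US0/PS0)
  ⇒ fault: PAGE_NOT_PRESENT  — 1 lookups
#4 VA=0x60443E0675F (r,user):
  lvl0: tbl 0x12, slot 12 ⇒ 0x30007 (P1/RW1/US1/PS0)
  lvl1: tbl 0x30, slot 17 ⇒ 0x32007 (P1/RW1/US1/PS0)
  lvl2: tbl 0x32, slot 31 ⇒ 0x35007 (P1/RW1/US1/PS0)
  lvl3: tbl 0x35, slot 6 ⇒ 0x38007 (P1/RW1/US1/PS0)
  ⇒ phys 0x3875F  [4 reads]
#5 VA=0x885C0618419 (w,user):
  lvl0: tbl 0x12, slot 17 ⇒ 0x3B007 (P1/RW1/US1/PS0)
  lvl1: tbl 0x3B, slot 23 ⇒ 0x3F007 (P1/RW1/US1/PS0)
  lvl2: tbl 0x3F, slot 3 ⇒ 0x43007 (P1/RW1/US1/PS0)
  lvl3: tbl 0x43, slot 24 ⇒ 0x46007 (P1/RW1/US1/PS0)
  ⇒ phys 0x46419  [4 reads]

TLB: [["0x2008121A", "0x1A"], ["0x700409", "0x2C"], ["0x60443E06", "0x38"], ["0x885C0618", "0x46"]]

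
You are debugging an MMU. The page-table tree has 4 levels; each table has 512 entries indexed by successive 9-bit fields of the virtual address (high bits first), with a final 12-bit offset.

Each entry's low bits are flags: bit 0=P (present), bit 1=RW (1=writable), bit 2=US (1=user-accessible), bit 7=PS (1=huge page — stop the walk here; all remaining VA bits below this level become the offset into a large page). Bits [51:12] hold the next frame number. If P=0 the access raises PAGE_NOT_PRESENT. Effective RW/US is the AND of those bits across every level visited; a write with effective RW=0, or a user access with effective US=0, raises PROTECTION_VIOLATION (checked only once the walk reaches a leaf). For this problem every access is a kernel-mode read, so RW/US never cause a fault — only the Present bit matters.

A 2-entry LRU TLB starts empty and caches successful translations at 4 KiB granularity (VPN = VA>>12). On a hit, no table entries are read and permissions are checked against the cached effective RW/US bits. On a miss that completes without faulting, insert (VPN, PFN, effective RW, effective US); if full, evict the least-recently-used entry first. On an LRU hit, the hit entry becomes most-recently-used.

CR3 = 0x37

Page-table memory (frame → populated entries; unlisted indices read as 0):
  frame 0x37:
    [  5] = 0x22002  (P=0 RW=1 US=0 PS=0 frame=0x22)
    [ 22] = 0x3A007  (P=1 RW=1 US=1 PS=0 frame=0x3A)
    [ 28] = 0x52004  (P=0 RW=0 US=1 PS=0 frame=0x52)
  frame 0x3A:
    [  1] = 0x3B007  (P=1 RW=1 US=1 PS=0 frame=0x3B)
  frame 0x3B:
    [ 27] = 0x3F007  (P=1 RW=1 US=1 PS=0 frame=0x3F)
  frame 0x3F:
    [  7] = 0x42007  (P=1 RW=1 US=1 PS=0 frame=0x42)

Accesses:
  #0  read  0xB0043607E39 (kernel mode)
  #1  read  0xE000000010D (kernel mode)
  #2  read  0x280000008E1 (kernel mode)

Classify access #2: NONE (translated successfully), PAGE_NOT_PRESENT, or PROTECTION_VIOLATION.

Trace:
#0 VA=0xB0043607E39 (r,kernel):
  L0 @0x37[22] → 0x3A007  P=1,RW=1,US=1,PS=0
  L1 @0x3A[1] → 0x3B007  P=1,RW=1,US=1,PS=0
  L2 @0x3B[27] → 0x3F007  P=1,RW=1,US=1,PS=0
  L3 @0x3F[7] → 0x42007  P=1,RW=1,US=1,PS=0
  → PA=0x42E39  (4 entries read)
#1 VA=0xE000000010D (r,kernel):
  L0 @0x37[28] → 0x52004  P=0,RW=0,US=1,PS=0
  ⇒ fault: PAGE_NOT_PRESENT  — 1 lookups
#2 VA=0x280000008E1 (r,kernel):
  L0 @0x37[5] → 0x22002  P=0,RW=1,US=0,PS=0
  ⇒ fault: PAGE_NOT_PRESENT  — 1 lookups

Access #2 fault: PAGE_NOT_PRESENT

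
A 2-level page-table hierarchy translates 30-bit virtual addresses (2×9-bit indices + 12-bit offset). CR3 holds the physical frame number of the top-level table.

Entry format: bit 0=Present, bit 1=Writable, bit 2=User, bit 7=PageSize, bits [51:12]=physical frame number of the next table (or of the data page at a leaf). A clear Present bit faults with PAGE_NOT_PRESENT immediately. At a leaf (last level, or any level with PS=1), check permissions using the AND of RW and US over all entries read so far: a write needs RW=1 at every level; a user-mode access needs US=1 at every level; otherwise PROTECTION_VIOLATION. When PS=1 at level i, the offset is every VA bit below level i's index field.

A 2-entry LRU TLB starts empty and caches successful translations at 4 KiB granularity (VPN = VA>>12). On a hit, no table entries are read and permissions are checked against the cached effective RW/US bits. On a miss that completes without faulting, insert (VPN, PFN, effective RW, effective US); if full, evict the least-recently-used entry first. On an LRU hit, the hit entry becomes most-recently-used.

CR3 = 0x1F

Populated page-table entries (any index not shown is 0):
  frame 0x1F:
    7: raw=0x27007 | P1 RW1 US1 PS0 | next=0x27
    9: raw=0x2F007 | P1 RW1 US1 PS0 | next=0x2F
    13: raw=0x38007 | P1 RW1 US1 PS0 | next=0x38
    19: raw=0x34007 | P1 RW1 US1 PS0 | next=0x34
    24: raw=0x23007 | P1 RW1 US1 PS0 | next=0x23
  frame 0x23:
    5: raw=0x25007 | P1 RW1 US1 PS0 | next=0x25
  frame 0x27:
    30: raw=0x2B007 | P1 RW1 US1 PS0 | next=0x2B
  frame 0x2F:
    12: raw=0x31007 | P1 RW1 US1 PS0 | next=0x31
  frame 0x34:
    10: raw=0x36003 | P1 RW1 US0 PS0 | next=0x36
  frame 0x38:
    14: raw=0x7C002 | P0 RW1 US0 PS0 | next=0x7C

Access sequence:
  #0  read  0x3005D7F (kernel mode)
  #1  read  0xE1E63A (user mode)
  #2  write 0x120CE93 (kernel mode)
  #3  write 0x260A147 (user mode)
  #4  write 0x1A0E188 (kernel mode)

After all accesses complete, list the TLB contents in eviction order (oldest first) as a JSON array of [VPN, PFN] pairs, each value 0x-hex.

Per-access translation:
#0 VA=0x3005D7F (r,kernel):
  L0 @0x1F[24] → 0x23007  P=1,RW=1,US=1,PS=0
  L1 @0x23[5] → 0x25007  P=1,RW=1,US=1,PS=0
  → PA=0x25D7F  (2 entries read)
#1 VA=0xE1E63A (r,user):
  L0 @0x1F[7] → 0x27007  P=1,RW=1,US=1,PS=0
  L1 @0x27[30] → 0x2B007  P=1,RW=1,US=1,PS=0
  → PA=0x2B63A  (2 entries read)
#2 VA=0x120CE93 (w,kernel):
  L0 @0x1F[9] → 0x2F007  P=1,RW=1,US=1,PS=0
  L1 @0x2F[12] → 0x31007  P=1,RW=1,US=1,PS=0
  → PA=0x31E93  (2 entries read)
#3 VA=0x260A147 (w,user):
  L0 @0x1F[19] → 0x34007  P=1,RW=1,US=1,PS=0
  L1 @0x34[10] → 0x36003  P=1,RW=1,US=0,PS=0
  ⇒ fault: PROTECTION_VIOLATION  — 2 lookups
#4 VA=0x1A0E188 (w,kernel):
  L0 @0x1F[13] → 0x38007  P=1,RW=1,US=1,PS=0
  L1 @0x38[14] → 0x7C002  P=0,RW=1,US=0,PS=0
  ⇒ fault: PAGE_NOT_PRESENT  — 2 lookups

TLB: [["0xE1E", "0x2B"], ["0x120C", "0x31"]]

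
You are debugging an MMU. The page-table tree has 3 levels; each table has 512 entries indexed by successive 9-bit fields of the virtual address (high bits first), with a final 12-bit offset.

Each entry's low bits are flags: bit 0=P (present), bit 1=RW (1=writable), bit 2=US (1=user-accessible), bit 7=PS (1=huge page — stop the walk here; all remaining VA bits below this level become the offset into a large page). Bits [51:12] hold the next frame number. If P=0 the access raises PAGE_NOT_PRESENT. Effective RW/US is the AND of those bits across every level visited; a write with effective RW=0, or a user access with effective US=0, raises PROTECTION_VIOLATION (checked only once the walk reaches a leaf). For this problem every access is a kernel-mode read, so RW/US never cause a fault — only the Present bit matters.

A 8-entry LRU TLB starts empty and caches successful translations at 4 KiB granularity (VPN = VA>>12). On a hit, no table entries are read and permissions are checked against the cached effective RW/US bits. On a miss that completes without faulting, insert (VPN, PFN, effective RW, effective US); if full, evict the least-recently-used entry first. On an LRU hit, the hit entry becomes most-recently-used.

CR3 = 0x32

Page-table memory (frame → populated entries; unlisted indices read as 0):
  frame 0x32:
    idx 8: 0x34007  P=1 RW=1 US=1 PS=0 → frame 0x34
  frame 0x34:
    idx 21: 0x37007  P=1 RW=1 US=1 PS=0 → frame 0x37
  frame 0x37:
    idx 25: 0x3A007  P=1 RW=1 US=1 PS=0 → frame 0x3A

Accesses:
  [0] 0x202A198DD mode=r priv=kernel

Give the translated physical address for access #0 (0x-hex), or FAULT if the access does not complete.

Walk each access:
#0 VA=0x202A198DD (r,kernel):
  lvl0: tbl 0x32, slot 8 ⇒ 0x34007 (P1/RW1/US1/PS0)
  lvl1: tbl 0x34, slot 21 ⇒ 0x37007 (P1/RW1/US1/PS0)
  lvl2: tbl 0x37, slot 25 ⇒ 0x3A007 (P1/RW1/US1/PS0)
  → PA=0x3A8DD  (3 entries read)

Access #0 PA: 0x3A8DD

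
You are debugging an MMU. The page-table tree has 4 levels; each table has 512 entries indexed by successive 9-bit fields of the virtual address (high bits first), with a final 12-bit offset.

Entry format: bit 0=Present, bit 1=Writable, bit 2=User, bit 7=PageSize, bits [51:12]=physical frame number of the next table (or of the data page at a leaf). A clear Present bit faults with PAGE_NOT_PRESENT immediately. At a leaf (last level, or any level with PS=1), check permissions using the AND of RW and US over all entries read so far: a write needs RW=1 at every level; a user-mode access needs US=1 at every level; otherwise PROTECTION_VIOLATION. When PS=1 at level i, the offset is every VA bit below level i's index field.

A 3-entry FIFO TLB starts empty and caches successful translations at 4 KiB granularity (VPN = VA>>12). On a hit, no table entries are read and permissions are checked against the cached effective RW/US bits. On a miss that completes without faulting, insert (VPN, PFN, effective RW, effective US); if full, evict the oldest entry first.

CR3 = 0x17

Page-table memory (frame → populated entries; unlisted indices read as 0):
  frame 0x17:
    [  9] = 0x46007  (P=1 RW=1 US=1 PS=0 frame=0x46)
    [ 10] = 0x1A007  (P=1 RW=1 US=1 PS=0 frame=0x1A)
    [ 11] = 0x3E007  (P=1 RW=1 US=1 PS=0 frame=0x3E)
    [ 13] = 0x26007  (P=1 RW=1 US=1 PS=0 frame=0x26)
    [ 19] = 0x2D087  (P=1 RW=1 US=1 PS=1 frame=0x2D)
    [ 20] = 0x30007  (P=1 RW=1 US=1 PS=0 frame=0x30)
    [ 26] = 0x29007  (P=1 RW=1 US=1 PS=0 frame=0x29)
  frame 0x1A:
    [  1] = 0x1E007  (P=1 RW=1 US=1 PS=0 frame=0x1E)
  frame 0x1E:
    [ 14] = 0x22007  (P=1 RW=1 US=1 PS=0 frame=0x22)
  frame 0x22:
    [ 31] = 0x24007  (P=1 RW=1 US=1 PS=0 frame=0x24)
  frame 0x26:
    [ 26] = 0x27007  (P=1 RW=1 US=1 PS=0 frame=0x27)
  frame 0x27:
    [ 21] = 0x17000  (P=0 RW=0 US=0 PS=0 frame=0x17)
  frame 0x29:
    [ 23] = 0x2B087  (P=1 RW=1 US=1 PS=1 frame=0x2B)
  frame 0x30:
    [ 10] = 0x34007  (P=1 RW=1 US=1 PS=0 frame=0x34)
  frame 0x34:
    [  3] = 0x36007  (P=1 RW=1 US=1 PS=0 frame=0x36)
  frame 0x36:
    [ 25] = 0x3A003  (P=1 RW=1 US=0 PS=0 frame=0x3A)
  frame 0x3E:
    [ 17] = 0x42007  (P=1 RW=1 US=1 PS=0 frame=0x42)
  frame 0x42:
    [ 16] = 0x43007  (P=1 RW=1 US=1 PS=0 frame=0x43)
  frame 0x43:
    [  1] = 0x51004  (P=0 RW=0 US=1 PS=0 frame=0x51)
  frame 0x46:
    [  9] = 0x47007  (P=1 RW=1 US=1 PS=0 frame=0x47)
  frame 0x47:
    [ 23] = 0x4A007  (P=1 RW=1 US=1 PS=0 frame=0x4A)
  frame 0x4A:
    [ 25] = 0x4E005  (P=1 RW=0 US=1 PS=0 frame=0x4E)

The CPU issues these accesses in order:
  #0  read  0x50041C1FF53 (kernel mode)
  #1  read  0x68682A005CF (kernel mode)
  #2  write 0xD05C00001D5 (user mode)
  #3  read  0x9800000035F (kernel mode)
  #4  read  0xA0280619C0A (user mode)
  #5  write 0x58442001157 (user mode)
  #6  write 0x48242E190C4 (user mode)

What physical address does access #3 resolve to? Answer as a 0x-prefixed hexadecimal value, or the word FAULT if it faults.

Walk each access:
#0 VA=0x50041C1FF53 (r,kernel):
  lvl0: tbl 0x17, slot 10 ⇒ 0x1A007 (P1/RW1/US1/PS0)
  lvl1: tbl 0x1A, slot 1 ⇒ 0x1E007 (P1/RW1/US1/PS0)
  lvl2: tbl 0x1E, slot 14 ⇒ 0x22007 (P1/RW1/US1/PS0)
  lvl3: tbl 0x22, slot 31 ⇒ 0x24007 (P1/RW1/US1/PS0)
  → PA=0x24F53  (4 entries read)
#1 VA=0x68682A005CF (r,kernel):
  lvl0: tbl 0x17, slot 13 ⇒ 0x26007 (P1/RW1/US1/PS0)
  lvl1: tbl 0x26, slot 26 ⇒ 0x27007 (P1/RW1/US1/PS0)
  lvl2: tbl 0x27, slot 21 ⇒ 0x17000 (P0/RW0/US0/PS0)
  ⇒ fault: PAGE_NOT_PRESENT  — 3 lookups
#2 VA=0xD05C00001D5 (w,user):
  lvl0: tbl 0x17, slot 26 ⇒ 0x29007 (P1/RW1/US1/PS0)
  lvl1: tbl 0x29, slot 23 ⇒ 0x2B087 (P1/RW1/US1/PS1)
  → PA=0x2B1D5 (huge @L1)  (2 entries read)
#3 VA=0x9800000035F (r,kernel):
  lvl0: tbl 0x17, slot 19 ⇒ 0x2D087 (P1/RW1/US1/PS1)
  → PA=0x2D35F (huge @L0)  (1 entries read)
#4 VA=0xA0280619C0A (r,user):
  lvl0: tbl 0x17, slot 20 ⇒ 0x30007 (P1/RW1/US1/PS0)
  lvl1: tbl 0x30, slot 10 ⇒ 0x34007 (P1/RW1/US1/PS0)
  lvl2: tbl 0x34, slot 3 ⇒ 0x36007 (P1/RW1/US1/PS0)
  lvl3: tbl 0x36, slot 25 ⇒ 0x3A003 (P1/RW1/US0/PS0)
  ⇒ fault: PROTECTION_VIOLATION  — 4 lookups
#5 VA=0x58442001157 (w,user):
  lvl0: tbl 0x17, slot 11 ⇒ 0x3E007 (P1/RW1/US1/PS0)
  lvl1: tbl 0x3E, slot 17 ⇒ 0x42007 (P1/RW1/US1/PS0)
  lvl2: tbl 0x42, slot 16 ⇒ 0x43007 (P1/RW1/US1/PS0)
  lvl3: tbl 0x43, slot 1 ⇒ 0x51004 (P0/RW0/US1/PS0)
  ⇒ fault: PAGE_NOT_PRESENT  — 4 lookups
#6 VA=0x48242E190C4 (w,user):
  lvl0: tbl 0x17, slot 9 ⇒ 0x46007 (P1/RW1/US1/PS0)
  lvl1: tbl 0x46, slot 9 ⇒ 0x47007 (P1/RW1/US1/PS0)
  lvl2: tbl 0x47, slot 23 ⇒ 0x4A007 (P1/RW1/US1/PS0)
  lvl3: tbl 0x4A, slot 25 ⇒ 0x4E005 (P1/RW0/US1/PS0)
  ⇒ fault: PROTECTION_VIOLATION  — 4 lookups

Access #3 PA: 0x2D35F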